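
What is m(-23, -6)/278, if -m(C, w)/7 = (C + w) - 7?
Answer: 126/139 ≈ 0.90648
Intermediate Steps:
m(C, w) = 49 - 7*C - 7*w (m(C, w) = -7*((C + w) - 7) = -7*(-7 + C + w) = 49 - 7*C - 7*w)
m(-23, -6)/278 = (49 - 7*(-23) - 7*(-6))/278 = (49 + 161 + 42)*(1/278) = 252*(1/278) = 126/139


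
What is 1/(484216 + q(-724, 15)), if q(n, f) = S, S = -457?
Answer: 1/483759 ≈ 2.0671e-6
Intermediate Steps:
q(n, f) = -457
1/(484216 + q(-724, 15)) = 1/(484216 - 457) = 1/483759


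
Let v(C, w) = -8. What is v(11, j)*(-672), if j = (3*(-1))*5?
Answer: 5376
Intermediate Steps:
j = -15 (j = -3*5 = -15)
v(11, j)*(-672) = -8*(-672) = 5376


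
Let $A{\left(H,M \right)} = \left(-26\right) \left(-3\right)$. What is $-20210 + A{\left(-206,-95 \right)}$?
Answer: $-20132$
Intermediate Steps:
$A{\left(H,M \right)} = 78$
$-20210 + A{\left(-206,-95 \right)} = -20210 + 78 = -20132$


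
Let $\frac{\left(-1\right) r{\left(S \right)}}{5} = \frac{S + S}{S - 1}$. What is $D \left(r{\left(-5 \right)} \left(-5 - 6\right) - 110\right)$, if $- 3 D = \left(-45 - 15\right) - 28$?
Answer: $- \frac{4840}{9} \approx -537.78$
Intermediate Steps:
$D = \frac{88}{3}$ ($D = - \frac{\left(-45 - 15\right) - 28}{3} = - \frac{-60 - 28}{3} = \left(- \frac{1}{3}\right) \left(-88\right) = \frac{88}{3} \approx 29.333$)
$r{\left(S \right)} = - \frac{10 S}{-1 + S}$ ($r{\left(S \right)} = - 5 \frac{S + S}{S - 1} = - 5 \frac{2 S}{-1 + S} = - \frac{10 S}{-1 + S}$)
$D \left(r{\left(-5 \right)} \left(-5 - 6\right) - 110\right) = \frac{88 \left(\left(-10\right) \left(-5\right) \frac{1}{-1 - 5} \left(-5 - 6\right) - 110\right)}{3} = \frac{88 \left(\left(-10\right) \left(-5\right) \frac{1}{-6} \left(-11\right) - 110\right)}{3} = \frac{88 \left(\left(-10\right) \left(-5\right) \left(- \frac{1}{6}\right) \left(-11\right) - 110\right)}{3} = \frac{88 \left(\left(- \frac{25}{3}\right) \left(-11\right) - 110\right)}{3} = \frac{88 \left(\frac{275}{3} - 110\right)}{3} = \frac{88}{3} \left(- \frac{55}{3}\right) = - \frac{4840}{9}$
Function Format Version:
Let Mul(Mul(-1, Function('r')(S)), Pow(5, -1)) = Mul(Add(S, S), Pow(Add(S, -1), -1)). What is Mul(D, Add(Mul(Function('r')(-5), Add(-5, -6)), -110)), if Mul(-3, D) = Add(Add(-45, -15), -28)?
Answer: Rational(-4840, 9) ≈ -537.78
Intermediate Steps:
D = Rational(88, 3) (D = Mul(Rational(-1, 3), Add(Add(-45, -15), -28)) = Mul(Rational(-1, 3), Add(-60, -28)) = Mul(Rational(-1, 3), -88) = Rational(88, 3) ≈ 29.333)
Function('r')(S) = Mul(-10, S, Pow(Add(-1, S), -1)) (Function('r')(S) = Mul(-5, Mul(Add(S, S), Pow(Add(S, -1), -1))) = Mul(-5, Mul(Mul(2, S), Pow(Add(-1, S), -1))) = Mul(-5, Mul(2, S, Pow(Add(-1, S), -1))) = Mul(-10, S, Pow(Add(-1, S), -1)))
Mul(D, Add(Mul(Function('r')(-5), Add(-5, -6)), -110)) = Mul(Rational(88, 3), Add(Mul(Mul(-10, -5, Pow(Add(-1, -5), -1)), Add(-5, -6)), -110)) = Mul(Rational(88, 3), Add(Mul(Mul(-10, -5, Pow(-6, -1)), -11), -110)) = Mul(Rational(88, 3), Add(Mul(Mul(-10, -5, Rational(-1, 6)), -11), -110)) = Mul(Rational(88, 3), Add(Mul(Rational(-25, 3), -11), -110)) = Mul(Rational(88, 3), Add(Rational(275, 3), -110)) = Mul(Rational(88, 3), Rational(-55, 3)) = Rational(-4840, 9)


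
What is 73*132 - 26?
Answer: 9610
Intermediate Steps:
73*132 - 26 = 9636 - 26 = 9610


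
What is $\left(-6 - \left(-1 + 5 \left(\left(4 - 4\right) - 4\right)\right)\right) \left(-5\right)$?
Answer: $-75$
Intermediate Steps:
$\left(-6 - \left(-1 + 5 \left(\left(4 - 4\right) - 4\right)\right)\right) \left(-5\right) = \left(-6 - \left(-1 + 5 \left(0 - 4\right)\right)\right) \left(-5\right) = \left(-6 + \left(1 - -20\right)\right) \left(-5\right) = \left(-6 + \left(1 + 20\right)\right) \left(-5\right) = \left(-6 + 21\right) \left(-5\right) = 15 \left(-5\right) = -75$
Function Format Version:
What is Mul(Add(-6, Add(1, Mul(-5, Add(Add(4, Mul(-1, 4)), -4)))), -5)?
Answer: -75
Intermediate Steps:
Mul(Add(-6, Add(1, Mul(-5, Add(Add(4, Mul(-1, 4)), -4)))), -5) = Mul(Add(-6, Add(1, Mul(-5, Add(Add(4, -4), -4)))), -5) = Mul(Add(-6, Add(1, Mul(-5, Add(0, -4)))), -5) = Mul(Add(-6, Add(1, Mul(-5, -4))), -5) = Mul(Add(-6, Add(1, 20)), -5) = Mul(Add(-6, 21), -5) = Mul(15, -5) = -75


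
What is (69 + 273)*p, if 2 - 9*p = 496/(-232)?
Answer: 4560/29 ≈ 157.24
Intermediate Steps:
p = 40/87 (p = 2/9 - 496/(9*(-232)) = 2/9 - 496*(-1)/(9*232) = 2/9 - 1/9*(-62/29) = 2/9 + 62/261 = 40/87 ≈ 0.45977)
(69 + 273)*p = (69 + 273)*(40/87) = 342*(40/87) = 4560/29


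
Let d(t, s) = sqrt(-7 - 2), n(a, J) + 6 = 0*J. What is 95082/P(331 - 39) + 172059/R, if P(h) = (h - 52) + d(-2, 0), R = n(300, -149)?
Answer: -362045513/12802 - 31694*I/6401 ≈ -28280.0 - 4.9514*I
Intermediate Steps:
n(a, J) = -6 (n(a, J) = -6 + 0*J = -6 + 0 = -6)
d(t, s) = 3*I (d(t, s) = sqrt(-9) = 3*I)
R = -6
P(h) = -52 + h + 3*I (P(h) = (h - 52) + 3*I = (-52 + h) + 3*I = -52 + h + 3*I)
95082/P(331 - 39) + 172059/R = 95082/(-52 + (331 - 39) + 3*I) + 172059/(-6) = 95082/(-52 + 292 + 3*I) + 172059*(-1/6) = 95082/(240 + 3*I) - 57353/2 = 95082*((240 - 3*I)/57609) - 57353/2 = 31694*(240 - 3*I)/19203 - 57353/2 = -57353/2 + 31694*(240 - 3*I)/19203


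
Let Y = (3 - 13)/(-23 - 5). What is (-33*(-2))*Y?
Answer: 165/7 ≈ 23.571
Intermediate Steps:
Y = 5/14 (Y = -10/(-28) = -10*(-1/28) = 5/14 ≈ 0.35714)
(-33*(-2))*Y = -33*(-2)*(5/14) = 66*(5/14) = 165/7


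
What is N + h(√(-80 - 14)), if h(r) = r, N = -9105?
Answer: -9105 + I*√94 ≈ -9105.0 + 9.6954*I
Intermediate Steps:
N + h(√(-80 - 14)) = -9105 + √(-80 - 14) = -9105 + √(-94) = -9105 + I*√94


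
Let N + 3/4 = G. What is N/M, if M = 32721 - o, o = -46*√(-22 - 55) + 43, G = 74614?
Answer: 4876423567/2136029232 - 6864419*I*√77/2136029232 ≈ 2.2829 - 0.0282*I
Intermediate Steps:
o = 43 - 46*I*√77 (o = -46*I*√77 + 43 = 43 - 46*I*√77 ≈ 43.0 - 403.65*I)
N = 298453/4 (N = -¾ + 74614 = 298453/4 ≈ 74613.)
M = 32678 + 46*I*√77 (M = 32721 - (43 - 46*I*√77) = 32721 + (-43 + 46*I*√77) = 32678 + 46*I*√77 ≈ 32678.0 + 403.65*I)
N/M = 298453/(4*(32678 + 46*I*√77))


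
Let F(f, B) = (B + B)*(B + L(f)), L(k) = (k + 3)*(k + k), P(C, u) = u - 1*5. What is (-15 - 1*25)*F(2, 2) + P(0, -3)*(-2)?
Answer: -3504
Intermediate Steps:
P(C, u) = -5 + u (P(C, u) = u - 5 = -5 + u)
L(k) = 2*k*(3 + k) (L(k) = (3 + k)*(2*k) = 2*k*(3 + k))
F(f, B) = 2*B*(B + 2*f*(3 + f)) (F(f, B) = (B + B)*(B + 2*f*(3 + f)) = (2*B)*(B + 2*f*(3 + f)) = 2*B*(B + 2*f*(3 + f)))
(-15 - 1*25)*F(2, 2) + P(0, -3)*(-2) = (-15 - 1*25)*(2*2*(2 + 2*2*(3 + 2))) + (-5 - 3)*(-2) = (-15 - 25)*(2*2*(2 + 2*2*5)) - 8*(-2) = -80*2*(2 + 20) + 16 = -80*2*22 + 16 = -40*88 + 16 = -3520 + 16 = -3504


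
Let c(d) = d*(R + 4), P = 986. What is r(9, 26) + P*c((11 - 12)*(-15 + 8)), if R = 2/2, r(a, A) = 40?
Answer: 34550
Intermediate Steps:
R = 1 (R = 2*(1/2) = 1)
c(d) = 5*d (c(d) = d*(1 + 4) = d*5 = 5*d)
r(9, 26) + P*c((11 - 12)*(-15 + 8)) = 40 + 986*(5*((11 - 12)*(-15 + 8))) = 40 + 986*(5*(-1*(-7))) = 40 + 986*(5*7) = 40 + 986*35 = 40 + 34510 = 34550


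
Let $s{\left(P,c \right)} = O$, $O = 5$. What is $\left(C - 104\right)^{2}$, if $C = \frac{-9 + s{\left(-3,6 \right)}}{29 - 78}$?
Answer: $\frac{25928464}{2401} \approx 10799.0$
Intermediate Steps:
$s{\left(P,c \right)} = 5$
$C = \frac{4}{49}$ ($C = \frac{-9 + 5}{29 - 78} = - \frac{4}{-49} = \left(-4\right) \left(- \frac{1}{49}\right) = \frac{4}{49} \approx 0.081633$)
$\left(C - 104\right)^{2} = \left(\frac{4}{49} - 104\right)^{2} = \left(- \frac{5092}{49}\right)^{2} = \frac{25928464}{2401}$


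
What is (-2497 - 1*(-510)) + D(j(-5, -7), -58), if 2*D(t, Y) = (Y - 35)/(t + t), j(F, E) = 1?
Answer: -8041/4 ≈ -2010.3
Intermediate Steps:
D(t, Y) = (-35 + Y)/(4*t) (D(t, Y) = ((Y - 35)/(t + t))/2 = ((-35 + Y)/((2*t)))/2 = ((-35 + Y)*(1/(2*t)))/2 = ((-35 + Y)/(2*t))/2 = (-35 + Y)/(4*t))
(-2497 - 1*(-510)) + D(j(-5, -7), -58) = (-2497 - 1*(-510)) + (¼)*(-35 - 58)/1 = (-2497 + 510) + (¼)*1*(-93) = -1987 - 93/4 = -8041/4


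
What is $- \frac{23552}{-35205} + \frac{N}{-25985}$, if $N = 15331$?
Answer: $\frac{14454173}{182960385} \approx 0.079002$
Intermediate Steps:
$- \frac{23552}{-35205} + \frac{N}{-25985} = - \frac{23552}{-35205} + \frac{15331}{-25985} = \left(-23552\right) \left(- \frac{1}{35205}\right) + 15331 \left(- \frac{1}{25985}\right) = \frac{23552}{35205} - \frac{15331}{25985} = \frac{14454173}{182960385}$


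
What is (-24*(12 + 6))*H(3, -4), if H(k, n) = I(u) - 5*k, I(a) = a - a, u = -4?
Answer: 6480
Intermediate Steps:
I(a) = 0
H(k, n) = -5*k (H(k, n) = 0 - 5*k = -5*k)
(-24*(12 + 6))*H(3, -4) = (-24*(12 + 6))*(-5*3) = -24*18*(-15) = -432*(-15) = 6480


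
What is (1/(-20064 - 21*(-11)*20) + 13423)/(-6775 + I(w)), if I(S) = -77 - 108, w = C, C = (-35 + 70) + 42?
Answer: -207304811/107490240 ≈ -1.9286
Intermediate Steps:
C = 77 (C = 35 + 42 = 77)
w = 77
I(S) = -185
(1/(-20064 - 21*(-11)*20) + 13423)/(-6775 + I(w)) = (1/(-20064 - 21*(-11)*20) + 13423)/(-6775 - 185) = (1/(-20064 + 231*20) + 13423)/(-6960) = (1/(-20064 + 4620) + 13423)*(-1/6960) = (1/(-15444) + 13423)*(-1/6960) = (-1/15444 + 13423)*(-1/6960) = (207304811/15444)*(-1/6960) = -207304811/107490240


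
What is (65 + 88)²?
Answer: 23409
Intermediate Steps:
(65 + 88)² = 153² = 23409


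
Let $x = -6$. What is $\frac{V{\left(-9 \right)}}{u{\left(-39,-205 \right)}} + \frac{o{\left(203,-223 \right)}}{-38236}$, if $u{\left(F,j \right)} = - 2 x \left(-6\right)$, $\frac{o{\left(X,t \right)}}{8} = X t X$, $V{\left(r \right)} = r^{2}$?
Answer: $\frac{146947681}{76472} \approx 1921.6$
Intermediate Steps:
$o{\left(X,t \right)} = 8 t X^{2}$ ($o{\left(X,t \right)} = 8 X t X = 8 t X^{2}$)
$u{\left(F,j \right)} = -72$ ($u{\left(F,j \right)} = \left(-2\right) \left(-6\right) \left(-6\right) = 12 \left(-6\right) = -72$)
$\frac{V{\left(-9 \right)}}{u{\left(-39,-205 \right)}} + \frac{o{\left(203,-223 \right)}}{-38236} = \frac{\left(-9\right)^{2}}{-72} + \frac{8 \left(-223\right) 203^{2}}{-38236} = 81 \left(- \frac{1}{72}\right) + 8 \left(-223\right) 41209 \left(- \frac{1}{38236}\right) = - \frac{9}{8} - - \frac{18379214}{9559} = - \frac{9}{8} + \frac{18379214}{9559} = \frac{146947681}{76472}$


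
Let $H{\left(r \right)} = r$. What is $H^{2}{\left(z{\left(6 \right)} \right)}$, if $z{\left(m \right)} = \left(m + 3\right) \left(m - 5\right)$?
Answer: $81$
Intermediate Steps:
$z{\left(m \right)} = \left(-5 + m\right) \left(3 + m\right)$ ($z{\left(m \right)} = \left(3 + m\right) \left(-5 + m\right) = \left(-5 + m\right) \left(3 + m\right)$)
$H^{2}{\left(z{\left(6 \right)} \right)} = \left(-15 + 6^{2} - 12\right)^{2} = \left(-15 + 36 - 12\right)^{2} = 9^{2} = 81$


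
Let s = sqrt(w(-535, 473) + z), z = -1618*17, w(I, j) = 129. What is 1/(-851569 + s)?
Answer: -851569/725169789138 - I*sqrt(27377)/725169789138 ≈ -1.1743e-6 - 2.2817e-10*I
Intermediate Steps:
z = -27506
s = I*sqrt(27377) (s = sqrt(129 - 27506) = sqrt(-27377) = I*sqrt(27377) ≈ 165.46*I)
1/(-851569 + s) = 1/(-851569 + I*sqrt(27377))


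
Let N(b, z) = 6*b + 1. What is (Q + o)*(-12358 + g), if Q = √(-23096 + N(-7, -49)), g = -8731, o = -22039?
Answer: 464780471 - 21089*I*√23137 ≈ 4.6478e+8 - 3.2078e+6*I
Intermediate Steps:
N(b, z) = 1 + 6*b
Q = I*√23137 (Q = √(-23096 + (1 + 6*(-7))) = √(-23096 + (1 - 42)) = √(-23096 - 41) = √(-23137) = I*√23137 ≈ 152.11*I)
(Q + o)*(-12358 + g) = (I*√23137 - 22039)*(-12358 - 8731) = (-22039 + I*√23137)*(-21089) = 464780471 - 21089*I*√23137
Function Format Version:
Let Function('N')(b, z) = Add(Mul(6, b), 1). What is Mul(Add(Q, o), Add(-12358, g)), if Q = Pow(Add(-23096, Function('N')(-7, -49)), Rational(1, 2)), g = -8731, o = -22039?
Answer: Add(464780471, Mul(-21089, I, Pow(23137, Rational(1, 2)))) ≈ Add(4.6478e+8, Mul(-3.2078e+6, I))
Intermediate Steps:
Function('N')(b, z) = Add(1, Mul(6, b))
Q = Mul(I, Pow(23137, Rational(1, 2))) (Q = Pow(Add(-23096, Add(1, Mul(6, -7))), Rational(1, 2)) = Pow(Add(-23096, Add(1, -42)), Rational(1, 2)) = Pow(Add(-23096, -41), Rational(1, 2)) = Pow(-23137, Rational(1, 2)) = Mul(I, Pow(23137, Rational(1, 2))) ≈ Mul(152.11, I))
Mul(Add(Q, o), Add(-12358, g)) = Mul(Add(Mul(I, Pow(23137, Rational(1, 2))), -22039), Add(-12358, -8731)) = Mul(Add(-22039, Mul(I, Pow(23137, Rational(1, 2)))), -21089) = Add(464780471, Mul(-21089, I, Pow(23137, Rational(1, 2))))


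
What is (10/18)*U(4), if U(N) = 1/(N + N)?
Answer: 5/72 ≈ 0.069444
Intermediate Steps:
U(N) = 1/(2*N)
(10/18)*U(4) = (10/18)*((½)/4) = (10*(1/18))*((½)*(¼)) = (5/9)*(⅛) = 5/72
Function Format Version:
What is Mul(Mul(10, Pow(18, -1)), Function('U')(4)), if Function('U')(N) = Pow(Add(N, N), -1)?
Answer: Rational(5, 72) ≈ 0.069444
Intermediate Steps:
Function('U')(N) = Mul(Rational(1, 2), Pow(N, -1)) (Function('U')(N) = Pow(Mul(2, N), -1) = Mul(Rational(1, 2), Pow(N, -1)))
Mul(Mul(10, Pow(18, -1)), Function('U')(4)) = Mul(Mul(10, Pow(18, -1)), Mul(Rational(1, 2), Pow(4, -1))) = Mul(Mul(10, Rational(1, 18)), Mul(Rational(1, 2), Rational(1, 4))) = Mul(Rational(5, 9), Rational(1, 8)) = Rational(5, 72)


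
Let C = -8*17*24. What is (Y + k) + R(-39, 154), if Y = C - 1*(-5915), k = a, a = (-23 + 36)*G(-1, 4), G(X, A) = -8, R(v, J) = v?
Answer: 2508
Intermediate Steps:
C = -3264 (C = -136*24 = -3264)
a = -104 (a = (-23 + 36)*(-8) = 13*(-8) = -104)
k = -104
Y = 2651 (Y = -3264 - 1*(-5915) = -3264 + 5915 = 2651)
(Y + k) + R(-39, 154) = (2651 - 104) - 39 = 2547 - 39 = 2508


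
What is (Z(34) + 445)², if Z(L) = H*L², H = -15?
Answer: 285441025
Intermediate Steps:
Z(L) = -15*L²
(Z(34) + 445)² = (-15*34² + 445)² = (-15*1156 + 445)² = (-17340 + 445)² = (-16895)² = 285441025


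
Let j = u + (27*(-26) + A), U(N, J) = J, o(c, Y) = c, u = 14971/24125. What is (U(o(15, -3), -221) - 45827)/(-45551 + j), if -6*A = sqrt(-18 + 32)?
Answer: 3187527653411568000/3201675175373637359 - 80401966500000*sqrt(14)/22411726227615461513 ≈ 0.99557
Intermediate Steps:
u = 14971/24125 (u = 14971*(1/24125) = 14971/24125 ≈ 0.62056)
A = -sqrt(14)/6 (A = -sqrt(-18 + 32)/6 = -sqrt(14)/6 ≈ -0.62361)
j = -16920779/24125 - sqrt(14)/6 (j = 14971/24125 + (27*(-26) - sqrt(14)/6) = 14971/24125 + (-702 - sqrt(14)/6) = -16920779/24125 - sqrt(14)/6 ≈ -702.00)
(U(o(15, -3), -221) - 45827)/(-45551 + j) = (-221 - 45827)/(-45551 + (-16920779/24125 - sqrt(14)/6)) = -46048/(-1115838654/24125 - sqrt(14)/6)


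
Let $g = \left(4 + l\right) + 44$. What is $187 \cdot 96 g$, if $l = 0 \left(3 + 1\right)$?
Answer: $861696$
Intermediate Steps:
$l = 0$ ($l = 0 \cdot 4 = 0$)
$g = 48$ ($g = \left(4 + 0\right) + 44 = 4 + 44 = 48$)
$187 \cdot 96 g = 187 \cdot 96 \cdot 48 = 17952 \cdot 48 = 861696$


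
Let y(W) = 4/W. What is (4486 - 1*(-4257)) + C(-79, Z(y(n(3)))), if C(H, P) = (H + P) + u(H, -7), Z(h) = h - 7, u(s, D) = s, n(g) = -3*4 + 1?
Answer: 94354/11 ≈ 8577.6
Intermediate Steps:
n(g) = -11 (n(g) = -12 + 1 = -11)
Z(h) = -7 + h
C(H, P) = P + 2*H (C(H, P) = (H + P) + H = P + 2*H)
(4486 - 1*(-4257)) + C(-79, Z(y(n(3)))) = (4486 - 1*(-4257)) + ((-7 + 4/(-11)) + 2*(-79)) = (4486 + 4257) + ((-7 + 4*(-1/11)) - 158) = 8743 + ((-7 - 4/11) - 158) = 8743 + (-81/11 - 158) = 8743 - 1819/11 = 94354/11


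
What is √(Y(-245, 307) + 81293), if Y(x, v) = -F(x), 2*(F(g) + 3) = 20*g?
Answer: √83746 ≈ 289.39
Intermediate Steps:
F(g) = -3 + 10*g (F(g) = -3 + (20*g)/2 = -3 + 10*g)
Y(x, v) = 3 - 10*x (Y(x, v) = -(-3 + 10*x) = 3 - 10*x)
√(Y(-245, 307) + 81293) = √((3 - 10*(-245)) + 81293) = √((3 + 2450) + 81293) = √(2453 + 81293) = √83746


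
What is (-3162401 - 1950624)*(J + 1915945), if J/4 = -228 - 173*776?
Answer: -7045958084025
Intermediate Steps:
J = -537904 (J = 4*(-228 - 173*776) = 4*(-228 - 134248) = 4*(-134476) = -537904)
(-3162401 - 1950624)*(J + 1915945) = (-3162401 - 1950624)*(-537904 + 1915945) = -5113025*1378041 = -7045958084025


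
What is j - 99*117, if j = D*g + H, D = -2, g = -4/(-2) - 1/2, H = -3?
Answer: -11589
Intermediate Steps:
g = 3/2 (g = -4*(-½) - 1*½ = 2 - ½ = 3/2 ≈ 1.5000)
j = -6 (j = -2*3/2 - 3 = -3 - 3 = -6)
j - 99*117 = -6 - 99*117 = -6 - 11583 = -11589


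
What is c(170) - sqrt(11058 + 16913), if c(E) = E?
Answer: 170 - sqrt(27971) ≈ 2.7547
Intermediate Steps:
c(170) - sqrt(11058 + 16913) = 170 - sqrt(11058 + 16913) = 170 - sqrt(27971)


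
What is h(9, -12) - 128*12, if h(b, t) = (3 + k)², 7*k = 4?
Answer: -74639/49 ≈ -1523.2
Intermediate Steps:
k = 4/7 (k = (⅐)*4 = 4/7 ≈ 0.57143)
h(b, t) = 625/49 (h(b, t) = (3 + 4/7)² = (25/7)² = 625/49)
h(9, -12) - 128*12 = 625/49 - 128*12 = 625/49 - 1536 = -74639/49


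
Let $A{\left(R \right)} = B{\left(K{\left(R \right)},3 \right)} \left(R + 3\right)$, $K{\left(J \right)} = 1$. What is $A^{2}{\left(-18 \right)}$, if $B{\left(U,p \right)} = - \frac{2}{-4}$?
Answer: $\frac{225}{4} \approx 56.25$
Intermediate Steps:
$B{\left(U,p \right)} = \frac{1}{2}$ ($B{\left(U,p \right)} = \left(-2\right) \left(- \frac{1}{4}\right) = \frac{1}{2}$)
$A{\left(R \right)} = \frac{3}{2} + \frac{R}{2}$ ($A{\left(R \right)} = \frac{R + 3}{2} = \frac{3 + R}{2} = \frac{3}{2} + \frac{R}{2}$)
$A^{2}{\left(-18 \right)} = \left(\frac{3}{2} + \frac{1}{2} \left(-18\right)\right)^{2} = \left(\frac{3}{2} - 9\right)^{2} = \left(- \frac{15}{2}\right)^{2} = \frac{225}{4}$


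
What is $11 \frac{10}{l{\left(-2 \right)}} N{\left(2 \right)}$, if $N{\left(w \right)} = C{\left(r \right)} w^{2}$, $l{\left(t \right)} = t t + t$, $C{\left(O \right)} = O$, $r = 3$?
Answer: $660$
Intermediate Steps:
$l{\left(t \right)} = t + t^{2}$ ($l{\left(t \right)} = t^{2} + t = t + t^{2}$)
$N{\left(w \right)} = 3 w^{2}$
$11 \frac{10}{l{\left(-2 \right)}} N{\left(2 \right)} = 11 \frac{10}{\left(-2\right) \left(1 - 2\right)} 3 \cdot 2^{2} = 11 \frac{10}{\left(-2\right) \left(-1\right)} 3 \cdot 4 = 11 \cdot \frac{10}{2} \cdot 12 = 11 \cdot 10 \cdot \frac{1}{2} \cdot 12 = 11 \cdot 5 \cdot 12 = 55 \cdot 12 = 660$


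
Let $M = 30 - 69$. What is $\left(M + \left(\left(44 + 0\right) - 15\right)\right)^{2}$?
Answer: $100$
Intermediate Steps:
$M = -39$ ($M = 30 - 69 = -39$)
$\left(M + \left(\left(44 + 0\right) - 15\right)\right)^{2} = \left(-39 + \left(\left(44 + 0\right) - 15\right)\right)^{2} = \left(-39 + \left(44 - 15\right)\right)^{2} = \left(-39 + 29\right)^{2} = \left(-10\right)^{2} = 100$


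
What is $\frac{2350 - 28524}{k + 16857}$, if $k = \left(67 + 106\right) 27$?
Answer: $- \frac{569}{468} \approx -1.2158$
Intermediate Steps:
$k = 4671$ ($k = 173 \cdot 27 = 4671$)
$\frac{2350 - 28524}{k + 16857} = \frac{2350 - 28524}{4671 + 16857} = - \frac{26174}{21528} = \left(-26174\right) \frac{1}{21528} = - \frac{569}{468}$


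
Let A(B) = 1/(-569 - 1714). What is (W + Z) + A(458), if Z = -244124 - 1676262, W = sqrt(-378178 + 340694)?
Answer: -4384241239/2283 + 2*I*sqrt(9371) ≈ -1.9204e+6 + 193.61*I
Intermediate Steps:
W = 2*I*sqrt(9371) (W = sqrt(-37484) = 2*I*sqrt(9371) ≈ 193.61*I)
A(B) = -1/2283 (A(B) = 1/(-2283) = -1/2283)
Z = -1920386
(W + Z) + A(458) = (2*I*sqrt(9371) - 1920386) - 1/2283 = (-1920386 + 2*I*sqrt(9371)) - 1/2283 = -4384241239/2283 + 2*I*sqrt(9371)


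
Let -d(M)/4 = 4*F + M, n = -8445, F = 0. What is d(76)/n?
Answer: 304/8445 ≈ 0.035998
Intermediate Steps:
d(M) = -4*M (d(M) = -4*(4*0 + M) = -4*(0 + M) = -4*M)
d(76)/n = -4*76/(-8445) = -304*(-1/8445) = 304/8445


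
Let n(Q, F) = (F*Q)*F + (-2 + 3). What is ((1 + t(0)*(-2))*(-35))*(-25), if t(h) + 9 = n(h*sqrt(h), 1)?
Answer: 14875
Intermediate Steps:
n(Q, F) = 1 + Q*F**2 (n(Q, F) = Q*F**2 + 1 = 1 + Q*F**2)
t(h) = -8 + h**(3/2) (t(h) = -9 + (1 + (h*sqrt(h))*1**2) = -9 + (1 + h**(3/2)*1) = -9 + (1 + h**(3/2)) = -8 + h**(3/2))
((1 + t(0)*(-2))*(-35))*(-25) = ((1 + (-8 + 0**(3/2))*(-2))*(-35))*(-25) = ((1 + (-8 + 0)*(-2))*(-35))*(-25) = ((1 - 8*(-2))*(-35))*(-25) = ((1 + 16)*(-35))*(-25) = (17*(-35))*(-25) = -595*(-25) = 14875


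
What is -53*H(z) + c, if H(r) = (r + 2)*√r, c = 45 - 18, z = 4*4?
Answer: -3789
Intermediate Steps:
z = 16
c = 27
H(r) = √r*(2 + r) (H(r) = (2 + r)*√r = √r*(2 + r))
-53*H(z) + c = -53*√16*(2 + 16) + 27 = -212*18 + 27 = -53*72 + 27 = -3816 + 27 = -3789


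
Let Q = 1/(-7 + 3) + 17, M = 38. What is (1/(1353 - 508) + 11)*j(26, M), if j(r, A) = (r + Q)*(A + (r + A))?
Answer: 40535208/845 ≈ 47971.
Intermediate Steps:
Q = 67/4 (Q = 1/(-4) + 17 = -¼ + 17 = 67/4 ≈ 16.750)
j(r, A) = (67/4 + r)*(r + 2*A) (j(r, A) = (r + 67/4)*(A + (r + A)) = (67/4 + r)*(A + (A + r)) = (67/4 + r)*(r + 2*A))
(1/(1353 - 508) + 11)*j(26, M) = (1/(1353 - 508) + 11)*(26² + (67/2)*38 + (67/4)*26 + 2*38*26) = (1/845 + 11)*(676 + 1273 + 871/2 + 1976) = (1/845 + 11)*(8721/2) = (9296/845)*(8721/2) = 40535208/845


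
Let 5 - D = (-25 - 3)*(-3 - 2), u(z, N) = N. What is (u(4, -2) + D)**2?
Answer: 18769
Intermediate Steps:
D = -135 (D = 5 - (-25 - 3)*(-3 - 2) = 5 - (-28)*(-5) = 5 - 1*140 = 5 - 140 = -135)
(u(4, -2) + D)**2 = (-2 - 135)**2 = (-137)**2 = 18769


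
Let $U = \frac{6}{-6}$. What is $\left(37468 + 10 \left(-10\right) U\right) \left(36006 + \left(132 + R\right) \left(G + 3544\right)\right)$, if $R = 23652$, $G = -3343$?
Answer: $180949653120$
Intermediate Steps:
$U = -1$ ($U = 6 \left(- \frac{1}{6}\right) = -1$)
$\left(37468 + 10 \left(-10\right) U\right) \left(36006 + \left(132 + R\right) \left(G + 3544\right)\right) = \left(37468 + 10 \left(-10\right) \left(-1\right)\right) \left(36006 + \left(132 + 23652\right) \left(-3343 + 3544\right)\right) = \left(37468 - -100\right) \left(36006 + 23784 \cdot 201\right) = \left(37468 + 100\right) \left(36006 + 4780584\right) = 37568 \cdot 4816590 = 180949653120$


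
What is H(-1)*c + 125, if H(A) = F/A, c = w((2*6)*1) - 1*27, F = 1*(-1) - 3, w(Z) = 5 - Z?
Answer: -11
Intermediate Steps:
F = -4 (F = -1 - 3 = -4)
c = -34 (c = (5 - 2*6) - 1*27 = (5 - 12) - 27 = -7 - 27 = -34)
H(A) = -4/A
H(-1)*c + 125 = -4/(-1)*(-34) + 125 = -4*(-1)*(-34) + 125 = 4*(-34) + 125 = -136 + 125 = -11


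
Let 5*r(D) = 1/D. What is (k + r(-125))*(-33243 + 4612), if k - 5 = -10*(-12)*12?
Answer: -25857343244/625 ≈ -4.1372e+7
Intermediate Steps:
r(D) = 1/(5*D)
k = 1445 (k = 5 - 10*(-12)*12 = 5 + 120*12 = 5 + 1440 = 1445)
(k + r(-125))*(-33243 + 4612) = (1445 + (1/5)/(-125))*(-33243 + 4612) = (1445 + (1/5)*(-1/125))*(-28631) = (1445 - 1/625)*(-28631) = (903124/625)*(-28631) = -25857343244/625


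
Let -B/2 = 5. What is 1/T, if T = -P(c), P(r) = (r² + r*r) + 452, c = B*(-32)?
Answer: -1/205252 ≈ -4.8721e-6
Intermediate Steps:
B = -10 (B = -2*5 = -10)
c = 320 (c = -10*(-32) = 320)
P(r) = 452 + 2*r² (P(r) = (r² + r²) + 452 = 2*r² + 452 = 452 + 2*r²)
T = -205252 (T = -(452 + 2*320²) = -(452 + 2*102400) = -(452 + 204800) = -1*205252 = -205252)
1/T = 1/(-205252) = -1/205252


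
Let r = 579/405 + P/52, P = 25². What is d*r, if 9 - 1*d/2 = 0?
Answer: 94411/390 ≈ 242.08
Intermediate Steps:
d = 18 (d = 18 - 2*0 = 18 + 0 = 18)
P = 625
r = 94411/7020 (r = 579/405 + 625/52 = 579*(1/405) + 625*(1/52) = 193/135 + 625/52 = 94411/7020 ≈ 13.449)
d*r = 18*(94411/7020) = 94411/390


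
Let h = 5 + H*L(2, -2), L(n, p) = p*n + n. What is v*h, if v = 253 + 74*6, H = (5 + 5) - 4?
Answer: -4879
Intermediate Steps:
H = 6 (H = 10 - 4 = 6)
L(n, p) = n + n*p (L(n, p) = n*p + n = n + n*p)
v = 697 (v = 253 + 444 = 697)
h = -7 (h = 5 + 6*(2*(1 - 2)) = 5 + 6*(2*(-1)) = 5 + 6*(-2) = 5 - 12 = -7)
v*h = 697*(-7) = -4879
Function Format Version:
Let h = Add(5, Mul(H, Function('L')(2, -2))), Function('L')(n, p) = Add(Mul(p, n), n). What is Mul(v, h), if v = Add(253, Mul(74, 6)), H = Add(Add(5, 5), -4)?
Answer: -4879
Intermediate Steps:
H = 6 (H = Add(10, -4) = 6)
Function('L')(n, p) = Add(n, Mul(n, p)) (Function('L')(n, p) = Add(Mul(n, p), n) = Add(n, Mul(n, p)))
v = 697 (v = Add(253, 444) = 697)
h = -7 (h = Add(5, Mul(6, Mul(2, Add(1, -2)))) = Add(5, Mul(6, Mul(2, -1))) = Add(5, Mul(6, -2)) = Add(5, -12) = -7)
Mul(v, h) = Mul(697, -7) = -4879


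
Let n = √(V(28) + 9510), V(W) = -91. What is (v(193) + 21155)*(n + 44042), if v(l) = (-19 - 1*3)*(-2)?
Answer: 933646358 + 21199*√9419 ≈ 9.3570e+8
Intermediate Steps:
v(l) = 44 (v(l) = (-19 - 3)*(-2) = -22*(-2) = 44)
n = √9419 (n = √(-91 + 9510) = √9419 ≈ 97.052)
(v(193) + 21155)*(n + 44042) = (44 + 21155)*(√9419 + 44042) = 21199*(44042 + √9419) = 933646358 + 21199*√9419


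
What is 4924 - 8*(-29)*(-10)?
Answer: 2604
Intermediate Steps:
4924 - 8*(-29)*(-10) = 4924 - (-232)*(-10) = 4924 - 1*2320 = 4924 - 2320 = 2604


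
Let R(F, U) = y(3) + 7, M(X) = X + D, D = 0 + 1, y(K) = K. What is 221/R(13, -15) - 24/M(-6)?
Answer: 269/10 ≈ 26.900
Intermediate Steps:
D = 1
M(X) = 1 + X (M(X) = X + 1 = 1 + X)
R(F, U) = 10 (R(F, U) = 3 + 7 = 10)
221/R(13, -15) - 24/M(-6) = 221/10 - 24/(1 - 6) = 221*(⅒) - 24/(-5) = 221/10 - 24*(-⅕) = 221/10 + 24/5 = 269/10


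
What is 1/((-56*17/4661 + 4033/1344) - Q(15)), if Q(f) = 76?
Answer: -6264384/458574859 ≈ -0.013661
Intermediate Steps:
1/((-56*17/4661 + 4033/1344) - Q(15)) = 1/((-56*17/4661 + 4033/1344) - 1*76) = 1/((-952*1/4661 + 4033*(1/1344)) - 76) = 1/((-952/4661 + 4033/1344) - 76) = 1/(17518325/6264384 - 76) = 1/(-458574859/6264384) = -6264384/458574859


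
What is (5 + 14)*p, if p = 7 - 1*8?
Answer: -19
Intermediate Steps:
p = -1 (p = 7 - 8 = -1)
(5 + 14)*p = (5 + 14)*(-1) = 19*(-1) = -19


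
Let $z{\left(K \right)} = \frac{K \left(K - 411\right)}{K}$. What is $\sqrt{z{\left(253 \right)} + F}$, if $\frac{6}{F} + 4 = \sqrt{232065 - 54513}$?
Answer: $\frac{\sqrt{-4863283871 + 37449 \sqrt{137}}}{5548} \approx 12.569 i$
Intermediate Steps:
$F = \frac{6}{-4 + 36 \sqrt{137}}$ ($F = \frac{6}{-4 + \sqrt{232065 - 54513}} = \frac{6}{-4 + \sqrt{177552}} = \frac{6}{-4 + 36 \sqrt{137}} \approx 0.014376$)
$z{\left(K \right)} = -411 + K$ ($z{\left(K \right)} = \frac{K \left(-411 + K\right)}{K} = -411 + K$)
$\sqrt{z{\left(253 \right)} + F} = \sqrt{\left(-411 + 253\right) + \left(\frac{3}{22192} + \frac{27 \sqrt{137}}{22192}\right)} = \sqrt{-158 + \left(\frac{3}{22192} + \frac{27 \sqrt{137}}{22192}\right)} = \sqrt{- \frac{3506333}{22192} + \frac{27 \sqrt{137}}{22192}}$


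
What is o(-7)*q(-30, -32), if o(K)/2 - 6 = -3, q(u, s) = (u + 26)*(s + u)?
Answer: 1488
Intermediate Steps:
q(u, s) = (26 + u)*(s + u)
o(K) = 6 (o(K) = 12 + 2*(-3) = 12 - 6 = 6)
o(-7)*q(-30, -32) = 6*((-30)² + 26*(-32) + 26*(-30) - 32*(-30)) = 6*(900 - 832 - 780 + 960) = 6*248 = 1488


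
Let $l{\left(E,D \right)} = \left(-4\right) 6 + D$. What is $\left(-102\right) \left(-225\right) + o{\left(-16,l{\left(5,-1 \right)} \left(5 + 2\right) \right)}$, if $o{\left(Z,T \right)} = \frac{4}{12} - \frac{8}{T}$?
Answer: $\frac{12048949}{525} \approx 22950.0$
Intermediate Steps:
$l{\left(E,D \right)} = -24 + D$
$o{\left(Z,T \right)} = \frac{1}{3} - \frac{8}{T}$ ($o{\left(Z,T \right)} = 4 \cdot \frac{1}{12} - \frac{8}{T} = \frac{1}{3} - \frac{8}{T}$)
$\left(-102\right) \left(-225\right) + o{\left(-16,l{\left(5,-1 \right)} \left(5 + 2\right) \right)} = \left(-102\right) \left(-225\right) + \frac{-24 + \left(-24 - 1\right) \left(5 + 2\right)}{3 \left(-24 - 1\right) \left(5 + 2\right)} = 22950 + \frac{-24 - 175}{3 \left(\left(-25\right) 7\right)} = 22950 + \frac{-24 - 175}{3 \left(-175\right)} = 22950 + \frac{1}{3} \left(- \frac{1}{175}\right) \left(-199\right) = 22950 + \frac{199}{525} = \frac{12048949}{525}$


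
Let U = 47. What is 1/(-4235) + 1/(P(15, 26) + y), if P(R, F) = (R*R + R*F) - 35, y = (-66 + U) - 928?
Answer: -4602/1554245 ≈ -0.0029609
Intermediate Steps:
y = -947 (y = (-66 + 47) - 928 = -19 - 928 = -947)
P(R, F) = -35 + R² + F*R (P(R, F) = (R² + F*R) - 35 = -35 + R² + F*R)
1/(-4235) + 1/(P(15, 26) + y) = 1/(-4235) + 1/((-35 + 15² + 26*15) - 947) = -1/4235 + 1/((-35 + 225 + 390) - 947) = -1/4235 + 1/(580 - 947) = -1/4235 + 1/(-367) = -1/4235 - 1/367 = -4602/1554245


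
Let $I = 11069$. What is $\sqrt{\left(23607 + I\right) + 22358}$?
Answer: $\sqrt{57034} \approx 238.82$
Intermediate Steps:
$\sqrt{\left(23607 + I\right) + 22358} = \sqrt{\left(23607 + 11069\right) + 22358} = \sqrt{34676 + 22358} = \sqrt{57034}$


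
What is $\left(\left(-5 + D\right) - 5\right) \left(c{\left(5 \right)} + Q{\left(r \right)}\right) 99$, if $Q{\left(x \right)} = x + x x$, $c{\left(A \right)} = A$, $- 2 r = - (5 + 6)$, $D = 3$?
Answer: $- \frac{112959}{4} \approx -28240.0$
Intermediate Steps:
$r = \frac{11}{2}$ ($r = - \frac{\left(-1\right) \left(5 + 6\right)}{2} = - \frac{\left(-1\right) 11}{2} = \left(- \frac{1}{2}\right) \left(-11\right) = \frac{11}{2} \approx 5.5$)
$Q{\left(x \right)} = x + x^{2}$
$\left(\left(-5 + D\right) - 5\right) \left(c{\left(5 \right)} + Q{\left(r \right)}\right) 99 = \left(\left(-5 + 3\right) - 5\right) \left(5 + \frac{11 \left(1 + \frac{11}{2}\right)}{2}\right) 99 = \left(-2 - 5\right) \left(5 + \frac{11}{2} \cdot \frac{13}{2}\right) 99 = - 7 \left(5 + \frac{143}{4}\right) 99 = \left(-7\right) \frac{163}{4} \cdot 99 = \left(- \frac{1141}{4}\right) 99 = - \frac{112959}{4}$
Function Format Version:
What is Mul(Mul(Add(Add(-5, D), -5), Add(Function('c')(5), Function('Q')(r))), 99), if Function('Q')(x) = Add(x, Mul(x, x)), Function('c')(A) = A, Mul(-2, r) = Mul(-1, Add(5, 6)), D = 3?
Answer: Rational(-112959, 4) ≈ -28240.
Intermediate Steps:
r = Rational(11, 2) (r = Mul(Rational(-1, 2), Mul(-1, Add(5, 6))) = Mul(Rational(-1, 2), Mul(-1, 11)) = Mul(Rational(-1, 2), -11) = Rational(11, 2) ≈ 5.5000)
Function('Q')(x) = Add(x, Pow(x, 2))
Mul(Mul(Add(Add(-5, D), -5), Add(Function('c')(5), Function('Q')(r))), 99) = Mul(Mul(Add(Add(-5, 3), -5), Add(5, Mul(Rational(11, 2), Add(1, Rational(11, 2))))), 99) = Mul(Mul(Add(-2, -5), Add(5, Mul(Rational(11, 2), Rational(13, 2)))), 99) = Mul(Mul(-7, Add(5, Rational(143, 4))), 99) = Mul(Mul(-7, Rational(163, 4)), 99) = Mul(Rational(-1141, 4), 99) = Rational(-112959, 4)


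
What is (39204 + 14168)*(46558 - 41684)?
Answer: 260135128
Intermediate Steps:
(39204 + 14168)*(46558 - 41684) = 53372*4874 = 260135128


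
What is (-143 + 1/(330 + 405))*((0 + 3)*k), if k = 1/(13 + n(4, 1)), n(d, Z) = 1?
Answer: -52552/1715 ≈ -30.643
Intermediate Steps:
k = 1/14 (k = 1/(13 + 1) = 1/14 ≈ 0.071429)
(-143 + 1/(330 + 405))*((0 + 3)*k) = (-143 + 1/(330 + 405))*((0 + 3)*(1/14)) = (-143 + 1/735)*(3*(1/14)) = (-143 + 1/735)*(3/14) = -105104/735*3/14 = -52552/1715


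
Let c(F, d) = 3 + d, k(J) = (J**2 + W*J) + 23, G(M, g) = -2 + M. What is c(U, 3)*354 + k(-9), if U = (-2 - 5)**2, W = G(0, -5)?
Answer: 2246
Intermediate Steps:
W = -2 (W = -2 + 0 = -2)
U = 49 (U = (-7)**2 = 49)
k(J) = 23 + J**2 - 2*J (k(J) = (J**2 - 2*J) + 23 = 23 + J**2 - 2*J)
c(U, 3)*354 + k(-9) = (3 + 3)*354 + (23 + (-9)**2 - 2*(-9)) = 6*354 + (23 + 81 + 18) = 2124 + 122 = 2246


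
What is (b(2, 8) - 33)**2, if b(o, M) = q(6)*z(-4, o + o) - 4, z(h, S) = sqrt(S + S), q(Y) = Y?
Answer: 1657 - 888*sqrt(2) ≈ 401.18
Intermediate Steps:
z(h, S) = sqrt(2)*sqrt(S) (z(h, S) = sqrt(2*S) = sqrt(2)*sqrt(S))
b(o, M) = -4 + 12*sqrt(o) (b(o, M) = 6*(sqrt(2)*sqrt(o + o)) - 4 = 6*(sqrt(2)*sqrt(2*o)) - 4 = 6*(sqrt(2)*(sqrt(2)*sqrt(o))) - 4 = 6*(2*sqrt(o)) - 4 = 12*sqrt(o) - 4 = -4 + 12*sqrt(o))
(b(2, 8) - 33)**2 = ((-4 + 12*sqrt(2)) - 33)**2 = (-37 + 12*sqrt(2))**2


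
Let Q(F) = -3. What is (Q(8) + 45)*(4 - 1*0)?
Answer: 168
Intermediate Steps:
(Q(8) + 45)*(4 - 1*0) = (-3 + 45)*(4 - 1*0) = 42*(4 + 0) = 42*4 = 168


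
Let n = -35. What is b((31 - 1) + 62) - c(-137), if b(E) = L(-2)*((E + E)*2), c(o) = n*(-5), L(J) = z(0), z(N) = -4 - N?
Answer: -1647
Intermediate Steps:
L(J) = -4 (L(J) = -4 - 1*0 = -4 + 0 = -4)
c(o) = 175 (c(o) = -35*(-5) = 175)
b(E) = -16*E (b(E) = -4*(E + E)*2 = -4*2*E*2 = -16*E)
b((31 - 1) + 62) - c(-137) = -16*((31 - 1) + 62) - 1*175 = -16*(30 + 62) - 175 = -16*92 - 175 = -1472 - 175 = -1647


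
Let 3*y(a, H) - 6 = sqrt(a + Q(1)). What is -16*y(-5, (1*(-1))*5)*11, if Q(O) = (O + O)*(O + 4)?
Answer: -352 - 176*sqrt(5)/3 ≈ -483.18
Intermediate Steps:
Q(O) = 2*O*(4 + O) (Q(O) = (2*O)*(4 + O) = 2*O*(4 + O))
y(a, H) = 2 + sqrt(10 + a)/3 (y(a, H) = 2 + sqrt(a + 2*1*(4 + 1))/3 = 2 + sqrt(a + 2*1*5)/3 = 2 + sqrt(a + 10)/3 = 2 + sqrt(10 + a)/3)
-16*y(-5, (1*(-1))*5)*11 = -16*(2 + sqrt(10 - 5)/3)*11 = -16*(2 + sqrt(5)/3)*11 = (-32 - 16*sqrt(5)/3)*11 = -352 - 176*sqrt(5)/3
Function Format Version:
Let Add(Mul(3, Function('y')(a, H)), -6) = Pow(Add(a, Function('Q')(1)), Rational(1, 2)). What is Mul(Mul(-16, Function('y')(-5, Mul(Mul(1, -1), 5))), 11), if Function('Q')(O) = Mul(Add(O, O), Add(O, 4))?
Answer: Add(-352, Mul(Rational(-176, 3), Pow(5, Rational(1, 2)))) ≈ -483.18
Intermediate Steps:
Function('Q')(O) = Mul(2, O, Add(4, O)) (Function('Q')(O) = Mul(Mul(2, O), Add(4, O)) = Mul(2, O, Add(4, O)))
Function('y')(a, H) = Add(2, Mul(Rational(1, 3), Pow(Add(10, a), Rational(1, 2)))) (Function('y')(a, H) = Add(2, Mul(Rational(1, 3), Pow(Add(a, Mul(2, 1, Add(4, 1))), Rational(1, 2)))) = Add(2, Mul(Rational(1, 3), Pow(Add(a, Mul(2, 1, 5)), Rational(1, 2)))) = Add(2, Mul(Rational(1, 3), Pow(Add(a, 10), Rational(1, 2)))) = Add(2, Mul(Rational(1, 3), Pow(Add(10, a), Rational(1, 2)))))
Mul(Mul(-16, Function('y')(-5, Mul(Mul(1, -1), 5))), 11) = Mul(Mul(-16, Add(2, Mul(Rational(1, 3), Pow(Add(10, -5), Rational(1, 2))))), 11) = Mul(Mul(-16, Add(2, Mul(Rational(1, 3), Pow(5, Rational(1, 2))))), 11) = Mul(Add(-32, Mul(Rational(-16, 3), Pow(5, Rational(1, 2)))), 11) = Add(-352, Mul(Rational(-176, 3), Pow(5, Rational(1, 2))))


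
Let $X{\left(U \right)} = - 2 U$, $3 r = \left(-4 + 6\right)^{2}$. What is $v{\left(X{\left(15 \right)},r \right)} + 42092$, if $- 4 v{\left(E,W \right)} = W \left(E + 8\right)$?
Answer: $\frac{126298}{3} \approx 42099.0$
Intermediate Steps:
$r = \frac{4}{3}$ ($r = \frac{\left(-4 + 6\right)^{2}}{3} = \frac{2^{2}}{3} = \frac{1}{3} \cdot 4 = \frac{4}{3} \approx 1.3333$)
$v{\left(E,W \right)} = - \frac{W \left(8 + E\right)}{4}$ ($v{\left(E,W \right)} = - \frac{W \left(E + 8\right)}{4} = - \frac{W \left(8 + E\right)}{4}$)
$v{\left(X{\left(15 \right)},r \right)} + 42092 = \left(- \frac{1}{4}\right) \frac{4}{3} \left(8 - 30\right) + 42092 = \left(- \frac{1}{4}\right) \frac{4}{3} \left(-22\right) + 42092 = \frac{22}{3} + 42092 = \frac{126298}{3}$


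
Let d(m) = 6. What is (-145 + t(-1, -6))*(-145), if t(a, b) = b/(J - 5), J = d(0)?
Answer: 21895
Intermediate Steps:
J = 6
t(a, b) = b (t(a, b) = b/(6 - 5) = b/1 = 1*b = b)
(-145 + t(-1, -6))*(-145) = (-145 - 6)*(-145) = -151*(-145) = 21895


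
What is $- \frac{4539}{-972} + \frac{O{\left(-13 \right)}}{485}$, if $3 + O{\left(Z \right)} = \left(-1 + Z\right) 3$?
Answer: $\frac{143845}{31428} \approx 4.577$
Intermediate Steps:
$O{\left(Z \right)} = -6 + 3 Z$ ($O{\left(Z \right)} = -3 + \left(-1 + Z\right) 3 = -3 + \left(-3 + 3 Z\right) = -6 + 3 Z$)
$- \frac{4539}{-972} + \frac{O{\left(-13 \right)}}{485} = - \frac{4539}{-972} + \frac{-6 + 3 \left(-13\right)}{485} = \left(-4539\right) \left(- \frac{1}{972}\right) + \left(-6 - 39\right) \frac{1}{485} = \frac{1513}{324} - \frac{9}{97} = \frac{143845}{31428}$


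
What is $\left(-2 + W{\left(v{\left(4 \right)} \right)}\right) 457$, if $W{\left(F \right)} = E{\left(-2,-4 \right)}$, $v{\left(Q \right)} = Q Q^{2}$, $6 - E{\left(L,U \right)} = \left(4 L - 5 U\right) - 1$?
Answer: $-3199$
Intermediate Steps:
$E{\left(L,U \right)} = 7 - 4 L + 5 U$ ($E{\left(L,U \right)} = 6 - \left(\left(4 L - 5 U\right) - 1\right) = 6 - \left(\left(- 5 U + 4 L\right) - 1\right) = 6 - \left(-1 - 5 U + 4 L\right) = 6 + \left(1 - 4 L + 5 U\right) = 7 - 4 L + 5 U$)
$v{\left(Q \right)} = Q^{3}$
$W{\left(F \right)} = -5$ ($W{\left(F \right)} = 7 - -8 + 5 \left(-4\right) = 7 + 8 - 20 = -5$)
$\left(-2 + W{\left(v{\left(4 \right)} \right)}\right) 457 = \left(-2 - 5\right) 457 = \left(-7\right) 457 = -3199$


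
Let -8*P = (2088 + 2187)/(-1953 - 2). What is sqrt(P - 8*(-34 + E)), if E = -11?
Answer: 3*sqrt(97918130)/1564 ≈ 18.981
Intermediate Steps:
P = 855/3128 (P = -(2088 + 2187)/(8*(-1953 - 2)) = -4275/(8*(-1955)) = -4275*(-1)/(8*1955) = -1/8*(-855/391) = 855/3128 ≈ 0.27334)
sqrt(P - 8*(-34 + E)) = sqrt(855/3128 - 8*(-34 - 11)) = sqrt(855/3128 - 8*(-45)) = sqrt(855/3128 + 360) = sqrt(1126935/3128) = 3*sqrt(97918130)/1564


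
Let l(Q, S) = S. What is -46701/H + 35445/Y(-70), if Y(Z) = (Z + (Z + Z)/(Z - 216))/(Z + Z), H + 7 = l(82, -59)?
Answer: 112615227/1562 ≈ 72097.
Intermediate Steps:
H = -66 (H = -7 - 59 = -66)
Y(Z) = (Z + 2*Z/(-216 + Z))/(2*Z) (Y(Z) = (Z + (2*Z)/(-216 + Z))/((2*Z)) = (Z + 2*Z/(-216 + Z))*(1/(2*Z)) = (Z + 2*Z/(-216 + Z))/(2*Z))
-46701/H + 35445/Y(-70) = -46701/(-66) + 35445/(((-214 - 70)/(2*(-216 - 70)))) = -46701*(-1/66) + 35445/(((½)*(-284)/(-286))) = 15567/22 + 35445/(((½)*(-1/286)*(-284))) = 15567/22 + 35445/(71/143) = 15567/22 + 35445*(143/71) = 15567/22 + 5068635/71 = 112615227/1562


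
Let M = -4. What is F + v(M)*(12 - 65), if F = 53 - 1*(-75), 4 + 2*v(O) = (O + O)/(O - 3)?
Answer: 1426/7 ≈ 203.71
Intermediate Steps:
v(O) = -2 + O/(-3 + O) (v(O) = -2 + ((O + O)/(O - 3))/2 = -2 + ((2*O)/(-3 + O))/2 = -2 + (2*O/(-3 + O))/2 = -2 + O/(-3 + O))
F = 128 (F = 53 + 75 = 128)
F + v(M)*(12 - 65) = 128 + ((6 - 1*(-4))/(-3 - 4))*(12 - 65) = 128 + ((6 + 4)/(-7))*(-53) = 128 - ⅐*10*(-53) = 128 - 10/7*(-53) = 128 + 530/7 = 1426/7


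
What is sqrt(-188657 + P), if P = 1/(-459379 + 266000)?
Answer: 2*I*sqrt(1763727769807879)/193379 ≈ 434.35*I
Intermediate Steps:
P = -1/193379 (P = 1/(-193379) = -1/193379 ≈ -5.1712e-6)
sqrt(-188657 + P) = sqrt(-188657 - 1/193379) = sqrt(-36482302004/193379) = 2*I*sqrt(1763727769807879)/193379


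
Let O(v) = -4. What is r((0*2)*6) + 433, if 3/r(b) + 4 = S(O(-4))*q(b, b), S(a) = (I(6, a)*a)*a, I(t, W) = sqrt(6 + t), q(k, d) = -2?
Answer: 1328447/3068 - 12*sqrt(3)/767 ≈ 432.97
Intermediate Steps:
S(a) = 2*sqrt(3)*a**2 (S(a) = (sqrt(6 + 6)*a)*a = (sqrt(12)*a)*a = ((2*sqrt(3))*a)*a = (2*a*sqrt(3))*a = 2*sqrt(3)*a**2)
r(b) = 3/(-4 - 64*sqrt(3)) (r(b) = 3/(-4 + (2*sqrt(3)*(-4)**2)*(-2)) = 3/(-4 + (2*sqrt(3)*16)*(-2)) = 3/(-4 + (32*sqrt(3))*(-2)) = 3/(-4 - 64*sqrt(3)))
r((0*2)*6) + 433 = (3/3068 - 12*sqrt(3)/767) + 433 = 1328447/3068 - 12*sqrt(3)/767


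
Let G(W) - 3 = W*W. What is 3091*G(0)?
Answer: 9273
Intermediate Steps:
G(W) = 3 + W² (G(W) = 3 + W*W = 3 + W²)
3091*G(0) = 3091*(3 + 0²) = 3091*(3 + 0) = 3091*3 = 9273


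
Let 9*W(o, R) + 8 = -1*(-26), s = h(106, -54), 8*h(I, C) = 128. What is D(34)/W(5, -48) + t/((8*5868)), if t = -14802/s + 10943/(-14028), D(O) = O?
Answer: 22364057495/1317060864 ≈ 16.980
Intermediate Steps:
h(I, C) = 16 (h(I, C) = (⅛)*128 = 16)
s = 16
W(o, R) = 2 (W(o, R) = -8/9 + (-1*(-26))/9 = -8/9 + (⅑)*26 = -8/9 + 26/9 = 2)
t = -25977193/28056 (t = -14802/16 + 10943/(-14028) = -14802*1/16 + 10943*(-1/14028) = -7401/8 - 10943/14028 = -25977193/28056 ≈ -925.91)
D(34)/W(5, -48) + t/((8*5868)) = 34/2 - 25977193/(28056*(8*5868)) = 34*(½) - 25977193/28056/46944 = 17 - 25977193/28056*1/46944 = 17 - 25977193/1317060864 = 22364057495/1317060864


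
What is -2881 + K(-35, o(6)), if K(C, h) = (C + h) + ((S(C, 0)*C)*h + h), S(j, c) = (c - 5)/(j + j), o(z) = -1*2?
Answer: -2915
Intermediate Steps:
o(z) = -2
S(j, c) = (-5 + c)/(2*j) (S(j, c) = (-5 + c)/((2*j)) = (-5 + c)*(1/(2*j)) = (-5 + c)/(2*j))
K(C, h) = C - h/2 (K(C, h) = (C + h) + ((((-5 + 0)/(2*C))*C)*h + h) = (C + h) + ((((1/2)*(-5)/C)*C)*h + h) = (C + h) + (((-5/(2*C))*C)*h + h) = (C + h) + (-5*h/2 + h) = (C + h) - 3*h/2 = C - h/2)
-2881 + K(-35, o(6)) = -2881 + (-35 - 1/2*(-2)) = -2881 + (-35 + 1) = -2881 - 34 = -2915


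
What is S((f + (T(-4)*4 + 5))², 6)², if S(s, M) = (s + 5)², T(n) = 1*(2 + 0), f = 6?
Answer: 17944209936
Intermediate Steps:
T(n) = 2 (T(n) = 1*2 = 2)
S(s, M) = (5 + s)²
S((f + (T(-4)*4 + 5))², 6)² = ((5 + (6 + (2*4 + 5))²)²)² = ((5 + (6 + (8 + 5))²)²)² = ((5 + (6 + 13)²)²)² = ((5 + 19²)²)² = ((5 + 361)²)² = (366²)² = 133956² = 17944209936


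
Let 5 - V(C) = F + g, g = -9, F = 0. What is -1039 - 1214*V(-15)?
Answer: -18035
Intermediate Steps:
V(C) = 14 (V(C) = 5 - (0 - 9) = 5 - 1*(-9) = 5 + 9 = 14)
-1039 - 1214*V(-15) = -1039 - 1214*14 = -1039 - 16996 = -18035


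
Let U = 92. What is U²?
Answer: 8464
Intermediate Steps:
U² = 92² = 8464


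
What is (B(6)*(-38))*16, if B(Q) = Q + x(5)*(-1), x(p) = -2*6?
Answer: -10944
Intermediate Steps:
x(p) = -12
B(Q) = 12 + Q (B(Q) = Q - 12*(-1) = Q + 12 = 12 + Q)
(B(6)*(-38))*16 = ((12 + 6)*(-38))*16 = (18*(-38))*16 = -684*16 = -10944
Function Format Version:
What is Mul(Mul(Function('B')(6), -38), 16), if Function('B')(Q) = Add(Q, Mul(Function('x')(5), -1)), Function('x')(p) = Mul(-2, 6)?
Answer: -10944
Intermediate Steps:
Function('x')(p) = -12
Function('B')(Q) = Add(12, Q) (Function('B')(Q) = Add(Q, Mul(-12, -1)) = Add(Q, 12) = Add(12, Q))
Mul(Mul(Function('B')(6), -38), 16) = Mul(Mul(Add(12, 6), -38), 16) = Mul(Mul(18, -38), 16) = Mul(-684, 16) = -10944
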